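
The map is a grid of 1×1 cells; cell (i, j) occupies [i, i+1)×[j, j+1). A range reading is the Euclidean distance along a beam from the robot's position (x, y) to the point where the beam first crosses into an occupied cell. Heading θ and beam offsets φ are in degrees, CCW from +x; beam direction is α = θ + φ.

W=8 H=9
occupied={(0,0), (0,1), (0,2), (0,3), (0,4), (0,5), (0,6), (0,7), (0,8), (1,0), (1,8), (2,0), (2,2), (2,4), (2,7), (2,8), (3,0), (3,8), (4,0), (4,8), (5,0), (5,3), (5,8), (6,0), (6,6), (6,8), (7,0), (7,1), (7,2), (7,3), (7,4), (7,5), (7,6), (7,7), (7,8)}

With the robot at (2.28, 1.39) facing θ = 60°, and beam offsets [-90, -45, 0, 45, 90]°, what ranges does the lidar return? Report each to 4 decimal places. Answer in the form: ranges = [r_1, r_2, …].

beam 1: φ=-90°, α=330°
  cosα=0.8660 sinα=-0.5000 | (2,1) | tMaxX 0.8314 tMaxY 0.7800 | tΔX 1.1547 tΔY 2.0000
    t=0.7800 [y] (2,0) — stop
  → r_1 = 0.7800
beam 2: φ=-45°, α=15°
  cosα=0.9659 sinα=0.2588 | (2,1) | tMaxX 0.7454 tMaxY 2.3569 | tΔX 1.0353 tΔY 3.8637
    t=0.7454 [x] (3,1)
    t=1.7807 [x] (4,1)
    t=2.3569 [y] (4,2)
    t=2.8160 [x] (5,2)
    t=3.8512 [x] (6,2)
    t=4.8865 [x] (7,2) — stop
  → r_2 = 4.8865
beam 3: φ=0°, α=60°
  cosα=0.5000 sinα=0.8660 | (2,1) | tMaxX 1.4400 tMaxY 0.7044 | tΔX 2.0000 tΔY 1.1547
    t=0.7044 [y] (2,2) — stop
  → r_3 = 0.7044
beam 4: φ=45°, α=105°
  cosα=-0.2588 sinα=0.9659 | (2,1) | tMaxX 1.0818 tMaxY 0.6315 | tΔX 3.8637 tΔY 1.0353
    t=0.6315 [y] (2,2) — stop
  → r_4 = 0.6315
beam 5: φ=90°, α=150°
  cosα=-0.8660 sinα=0.5000 | (2,1) | tMaxX 0.3233 tMaxY 1.2200 | tΔX 1.1547 tΔY 2.0000
    t=0.3233 [x] (1,1)
    t=1.2200 [y] (1,2)
    t=1.4780 [x] (0,2) — stop
  → r_5 = 1.4780

ranges = [0.7800, 4.8865, 0.7044, 0.6315, 1.4780]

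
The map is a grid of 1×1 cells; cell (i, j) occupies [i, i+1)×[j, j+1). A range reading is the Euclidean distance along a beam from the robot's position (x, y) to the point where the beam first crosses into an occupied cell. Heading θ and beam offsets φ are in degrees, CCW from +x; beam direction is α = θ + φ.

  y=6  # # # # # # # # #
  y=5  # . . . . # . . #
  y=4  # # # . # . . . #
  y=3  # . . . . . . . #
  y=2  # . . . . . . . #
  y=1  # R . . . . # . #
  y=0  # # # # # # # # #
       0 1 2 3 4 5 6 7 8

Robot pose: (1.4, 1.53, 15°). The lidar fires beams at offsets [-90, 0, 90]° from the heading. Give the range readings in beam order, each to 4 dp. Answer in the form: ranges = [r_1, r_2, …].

beam 1: φ=-90°, α=285°
  d=(0.2588,-0.9659)  start (1,1)  tX=2.3182 tY=0.5487  stride 1/|dx|=3.8637 1/|dy|=1.0353
    cross y-line → (1,0), t=0.5487 (wall)
  → r_1 = 0.5487
beam 2: φ=0°, α=15°
  d=(0.9659,0.2588)  start (1,1)  tX=0.6212 tY=1.8159  stride 1/|dx|=1.0353 1/|dy|=3.8637
    cross x-line → (2,1), t=0.6212
    cross x-line → (3,1), t=1.6564
    cross y-line → (3,2), t=1.8159
    cross x-line → (4,2), t=2.6917
    cross x-line → (5,2), t=3.7270
    cross x-line → (6,2), t=4.7623
    cross y-line → (6,3), t=5.6796
    cross x-line → (7,3), t=5.7975
    cross x-line → (8,3), t=6.8328 (wall)
  → r_2 = 6.8328
beam 3: φ=90°, α=105°
  d=(-0.2588,0.9659)  start (1,1)  tX=1.5455 tY=0.4866  stride 1/|dx|=3.8637 1/|dy|=1.0353
    cross y-line → (1,2), t=0.4866
    cross y-line → (1,3), t=1.5219
    cross x-line → (0,3), t=1.5455 (wall)
  → r_3 = 1.5455

ranges = [0.5487, 6.8328, 1.5455]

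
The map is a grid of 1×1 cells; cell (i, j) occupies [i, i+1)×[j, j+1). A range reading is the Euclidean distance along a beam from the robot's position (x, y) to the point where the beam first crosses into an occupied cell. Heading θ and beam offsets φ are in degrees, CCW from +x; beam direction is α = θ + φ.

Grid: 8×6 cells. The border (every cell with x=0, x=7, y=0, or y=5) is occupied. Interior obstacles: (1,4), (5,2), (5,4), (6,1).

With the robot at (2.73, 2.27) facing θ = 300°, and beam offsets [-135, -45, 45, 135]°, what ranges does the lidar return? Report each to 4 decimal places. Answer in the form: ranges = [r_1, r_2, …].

ranges = [1.7910, 1.3148, 3.3854, 2.8263]

beam 1: φ=-135°, α=165°
  direction (-0.9659, 0.2588); cell (2,2); t to first gridline: x 0.7558, y 2.8205 (then +1.0353 / +3.8637)
    (1,2) via x @ 0.7558
    (0,2) via x @ 1.7910  # hit
  → r_1 = 1.7910
beam 2: φ=-45°, α=255°
  direction (-0.2588, -0.9659); cell (2,2); t to first gridline: x 2.8205, y 0.2795 (then +3.8637 / +1.0353)
    (2,1) via y @ 0.2795
    (2,0) via y @ 1.3148  # hit
  → r_2 = 1.3148
beam 3: φ=45°, α=345°
  direction (0.9659, -0.2588); cell (2,2); t to first gridline: x 0.2795, y 1.0432 (then +1.0353 / +3.8637)
    (3,2) via x @ 0.2795
    (3,1) via y @ 1.0432
    (4,1) via x @ 1.3148
    (5,1) via x @ 2.3501
    (6,1) via x @ 3.3854  # hit
  → r_3 = 3.3854
beam 4: φ=135°, α=75°
  direction (0.2588, 0.9659); cell (2,2); t to first gridline: x 1.0432, y 0.7558 (then +3.8637 / +1.0353)
    (2,3) via y @ 0.7558
    (3,3) via x @ 1.0432
    (3,4) via y @ 1.7910
    (3,5) via y @ 2.8263  # hit
  → r_4 = 2.8263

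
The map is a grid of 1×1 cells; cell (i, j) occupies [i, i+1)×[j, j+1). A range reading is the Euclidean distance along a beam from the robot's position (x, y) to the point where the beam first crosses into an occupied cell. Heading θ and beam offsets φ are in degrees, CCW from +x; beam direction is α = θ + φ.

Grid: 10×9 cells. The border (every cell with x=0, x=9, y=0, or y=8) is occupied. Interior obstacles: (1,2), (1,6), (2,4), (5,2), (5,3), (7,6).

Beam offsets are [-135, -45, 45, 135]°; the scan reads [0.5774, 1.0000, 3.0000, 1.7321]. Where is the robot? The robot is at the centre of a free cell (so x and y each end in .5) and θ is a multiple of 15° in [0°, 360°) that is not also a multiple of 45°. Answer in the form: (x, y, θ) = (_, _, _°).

The pose lattice has 50·16 = 800 candidates. Test each by forward raycasting.
  (4.5, 4.5, 345°): beam 1 = 3.0000 ≠ 0.5774 ✗
  (5.5, 5.5, 165°): beam 1 = 1.7321 ≠ 0.5774 ✗
  (5.5, 1.5, 15°): beam 3 = 0.5774 ≠ 3.0000 ✗
  (6.5, 1.5, 120°): beam 1 = 1.9319 ≠ 0.5774 ✗
  (4.5, 6.5, 300°): beam 1 = 3.6235 ≠ 0.5774 ✗
  …
  (7.5, 1.5, 15°): r_1=0.5774, r_2=1.0000, r_3=3.0000, r_4=1.7321 — all match ✓
No second candidate reproduces the full scan.

(x, y, θ) = (7.5, 1.5, 15°)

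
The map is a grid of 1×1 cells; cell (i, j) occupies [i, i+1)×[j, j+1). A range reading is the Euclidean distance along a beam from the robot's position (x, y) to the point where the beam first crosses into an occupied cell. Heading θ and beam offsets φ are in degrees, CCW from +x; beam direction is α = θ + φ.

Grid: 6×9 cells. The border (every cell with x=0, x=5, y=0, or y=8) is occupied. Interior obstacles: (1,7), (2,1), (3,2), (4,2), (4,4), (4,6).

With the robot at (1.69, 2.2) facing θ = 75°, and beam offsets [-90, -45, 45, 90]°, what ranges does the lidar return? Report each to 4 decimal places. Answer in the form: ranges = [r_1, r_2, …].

beam 1: φ=-90°, α=345°
  dir = (cos 345°, sin 345°) = (0.9659, -0.2588); from cell (1,2)
  next x-line at t=0.3209, next y-line at t=0.7727; Δt_x=1.0353, Δt_y=3.8637
    x: enter (2,2) at t=0.3209
    y: enter (2,1) at t=0.7727 ← occupied
  → r_1 = 0.7727
beam 2: φ=-45°, α=30°
  dir = (cos 30°, sin 30°) = (0.8660, 0.5000); from cell (1,2)
  next x-line at t=0.3580, next y-line at t=1.6000; Δt_x=1.1547, Δt_y=2.0000
    x: enter (2,2) at t=0.3580
    x: enter (3,2) at t=1.5127 ← occupied
  → r_2 = 1.5127
beam 3: φ=45°, α=120°
  dir = (cos 120°, sin 120°) = (-0.5000, 0.8660); from cell (1,2)
  next x-line at t=1.3800, next y-line at t=0.9238; Δt_x=2.0000, Δt_y=1.1547
    y: enter (1,3) at t=0.9238
    x: enter (0,3) at t=1.3800 ← occupied
  → r_3 = 1.3800
beam 4: φ=90°, α=165°
  dir = (cos 165°, sin 165°) = (-0.9659, 0.2588); from cell (1,2)
  next x-line at t=0.7143, next y-line at t=3.0910; Δt_x=1.0353, Δt_y=3.8637
    x: enter (0,2) at t=0.7143 ← occupied
  → r_4 = 0.7143

ranges = [0.7727, 1.5127, 1.3800, 0.7143]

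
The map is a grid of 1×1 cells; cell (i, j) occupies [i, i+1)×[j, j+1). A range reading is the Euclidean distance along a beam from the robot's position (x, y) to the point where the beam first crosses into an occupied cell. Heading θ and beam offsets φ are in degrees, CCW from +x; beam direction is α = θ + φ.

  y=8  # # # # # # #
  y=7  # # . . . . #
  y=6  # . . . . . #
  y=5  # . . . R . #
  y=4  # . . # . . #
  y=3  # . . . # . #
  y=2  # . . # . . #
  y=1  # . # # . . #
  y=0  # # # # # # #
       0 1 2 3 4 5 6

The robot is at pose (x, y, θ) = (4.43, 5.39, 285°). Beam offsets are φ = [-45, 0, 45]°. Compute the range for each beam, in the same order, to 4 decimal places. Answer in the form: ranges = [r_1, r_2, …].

beam 1: φ=-45°, α=240°
  direction (-0.5000, -0.8660); cell (4,5); t to first gridline: x 0.8600, y 0.4503 (then +2.0000 / +1.1547)
    (4,4) via y @ 0.4503
    (3,4) via x @ 0.8600  # hit
  → r_1 = 0.8600
beam 2: φ=0°, α=285°
  direction (0.2588, -0.9659); cell (4,5); t to first gridline: x 2.2023, y 0.4038 (then +3.8637 / +1.0353)
    (4,4) via y @ 0.4038
    (4,3) via y @ 1.4390  # hit
  → r_2 = 1.4390
beam 3: φ=45°, α=330°
  direction (0.8660, -0.5000); cell (4,5); t to first gridline: x 0.6582, y 0.7800 (then +1.1547 / +2.0000)
    (5,5) via x @ 0.6582
    (5,4) via y @ 0.7800
    (6,4) via x @ 1.8129  # hit
  → r_3 = 1.8129

ranges = [0.8600, 1.4390, 1.8129]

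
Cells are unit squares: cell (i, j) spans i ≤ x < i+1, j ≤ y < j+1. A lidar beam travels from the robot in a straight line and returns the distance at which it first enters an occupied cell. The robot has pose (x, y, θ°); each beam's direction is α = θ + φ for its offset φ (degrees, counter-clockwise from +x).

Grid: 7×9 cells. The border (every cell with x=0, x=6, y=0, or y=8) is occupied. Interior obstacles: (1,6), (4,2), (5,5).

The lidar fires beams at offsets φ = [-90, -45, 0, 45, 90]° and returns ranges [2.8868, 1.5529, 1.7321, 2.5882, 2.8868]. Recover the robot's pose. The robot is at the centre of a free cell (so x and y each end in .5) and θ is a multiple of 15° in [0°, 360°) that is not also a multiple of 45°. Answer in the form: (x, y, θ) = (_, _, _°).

Enumerate (i+0.5, j+0.5, θ) over the 32 free cells and 16 admissible headings. For each, cast all 5 beams and compare to the given ranges.
  (3.5, 6.5, 240°): beam 3 = 5.0000 ≠ 1.7321 ✗
  (3.5, 2.5, 30°): beam 1 = 1.7321 ≠ 2.8868 ✗
  (1.5, 1.5, 105°): beam 1 = 2.5882 ≠ 2.8868 ✗
  (3.5, 7.5, 345°): beam 1 = 6.7293 ≠ 2.8868 ✗
  (1.5, 4.5, 60°): beam 1 = 3.0000 ≠ 2.8868 ✗
  …
  (2.5, 3.5, 210°): r_1=2.8868, r_2=1.5529, r_3=1.7321, r_4=2.5882, r_5=2.8868 — all match ✓
Unique over the lattice → pose = (2.5, 3.5, 210°).

(x, y, θ) = (2.5, 3.5, 210°)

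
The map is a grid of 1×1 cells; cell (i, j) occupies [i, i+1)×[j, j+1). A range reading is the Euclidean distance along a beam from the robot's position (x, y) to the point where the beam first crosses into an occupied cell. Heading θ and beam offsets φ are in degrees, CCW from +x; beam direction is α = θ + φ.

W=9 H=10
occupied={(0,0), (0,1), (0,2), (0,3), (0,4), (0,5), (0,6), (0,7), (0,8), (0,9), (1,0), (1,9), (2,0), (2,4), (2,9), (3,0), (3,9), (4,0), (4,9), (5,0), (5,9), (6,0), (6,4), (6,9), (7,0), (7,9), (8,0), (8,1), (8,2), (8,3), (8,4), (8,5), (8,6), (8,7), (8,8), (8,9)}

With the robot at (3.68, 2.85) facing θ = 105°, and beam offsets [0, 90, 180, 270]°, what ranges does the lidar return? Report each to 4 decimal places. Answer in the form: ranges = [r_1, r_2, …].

ranges = [6.3669, 2.7745, 1.9153, 4.4724]

beam 1: φ=0°, α=105°
  cosα=-0.2588 sinα=0.9659 | (3,2) | tMaxX 2.6273 tMaxY 0.1553 | tΔX 3.8637 tΔY 1.0353
    t=0.1553 [y] (3,3)
    t=1.1906 [y] (3,4)
    t=2.2258 [y] (3,5)
    t=2.6273 [x] (2,5)
    t=3.2611 [y] (2,6)
    t=4.2964 [y] (2,7)
    t=5.3317 [y] (2,8)
    t=6.3669 [y] (2,9) — stop
  → r_1 = 6.3669
beam 2: φ=90°, α=195°
  cosα=-0.9659 sinα=-0.2588 | (3,2) | tMaxX 0.7040 tMaxY 3.2841 | tΔX 1.0353 tΔY 3.8637
    t=0.7040 [x] (2,2)
    t=1.7393 [x] (1,2)
    t=2.7745 [x] (0,2) — stop
  → r_2 = 2.7745
beam 3: φ=180°, α=285°
  cosα=0.2588 sinα=-0.9659 | (3,2) | tMaxX 1.2364 tMaxY 0.8800 | tΔX 3.8637 tΔY 1.0353
    t=0.8800 [y] (3,1)
    t=1.2364 [x] (4,1)
    t=1.9153 [y] (4,0) — stop
  → r_3 = 1.9153
beam 4: φ=270°, α=15°
  cosα=0.9659 sinα=0.2588 | (3,2) | tMaxX 0.3313 tMaxY 0.5796 | tΔX 1.0353 tΔY 3.8637
    t=0.3313 [x] (4,2)
    t=0.5796 [y] (4,3)
    t=1.3666 [x] (5,3)
    t=2.4018 [x] (6,3)
    t=3.4371 [x] (7,3)
    t=4.4433 [y] (7,4)
    t=4.4724 [x] (8,4) — stop
  → r_4 = 4.4724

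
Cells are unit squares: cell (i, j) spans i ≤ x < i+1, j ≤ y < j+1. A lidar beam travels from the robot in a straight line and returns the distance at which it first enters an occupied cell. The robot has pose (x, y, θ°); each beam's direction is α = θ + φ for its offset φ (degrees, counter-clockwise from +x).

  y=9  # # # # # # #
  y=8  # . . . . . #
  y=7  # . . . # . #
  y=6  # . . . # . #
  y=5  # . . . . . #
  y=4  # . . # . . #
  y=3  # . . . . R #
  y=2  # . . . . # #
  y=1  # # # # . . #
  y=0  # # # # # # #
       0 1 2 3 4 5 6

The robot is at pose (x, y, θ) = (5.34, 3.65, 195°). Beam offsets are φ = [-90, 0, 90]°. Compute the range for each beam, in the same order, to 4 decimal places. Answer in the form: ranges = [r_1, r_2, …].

beam 1: φ=-90°, α=105°
  direction (-0.2588, 0.9659); cell (5,3); t to first gridline: x 1.3137, y 0.3623 (then +3.8637 / +1.0353)
    (5,4) via y @ 0.3623
    (4,4) via x @ 1.3137
    (4,5) via y @ 1.3976
    (4,6) via y @ 2.4329  # hit
  → r_1 = 2.4329
beam 2: φ=0°, α=195°
  direction (-0.9659, -0.2588); cell (5,3); t to first gridline: x 0.3520, y 2.5114 (then +1.0353 / +3.8637)
    (4,3) via x @ 0.3520
    (3,3) via x @ 1.3873
    (2,3) via x @ 2.4225
    (2,2) via y @ 2.5114
    (1,2) via x @ 3.4578
    (0,2) via x @ 4.4931  # hit
  → r_2 = 4.4931
beam 3: φ=90°, α=285°
  direction (0.2588, -0.9659); cell (5,3); t to first gridline: x 2.5500, y 0.6729 (then +3.8637 / +1.0353)
    (5,2) via y @ 0.6729  # hit
  → r_3 = 0.6729

ranges = [2.4329, 4.4931, 0.6729]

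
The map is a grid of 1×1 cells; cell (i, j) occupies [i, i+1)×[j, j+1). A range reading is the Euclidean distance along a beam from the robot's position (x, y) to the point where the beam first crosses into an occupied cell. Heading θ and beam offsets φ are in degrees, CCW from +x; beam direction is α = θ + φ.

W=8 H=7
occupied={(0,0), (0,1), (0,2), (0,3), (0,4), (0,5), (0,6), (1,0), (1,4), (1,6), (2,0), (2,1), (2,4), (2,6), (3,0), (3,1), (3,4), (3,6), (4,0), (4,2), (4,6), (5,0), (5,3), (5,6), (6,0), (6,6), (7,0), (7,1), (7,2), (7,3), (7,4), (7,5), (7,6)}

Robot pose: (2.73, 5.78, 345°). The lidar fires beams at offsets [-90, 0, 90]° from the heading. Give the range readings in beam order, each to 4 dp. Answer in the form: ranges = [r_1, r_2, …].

ranges = [0.8075, 4.4206, 0.2278]

beam 1: φ=-90°, α=255°
  direction (-0.2588, -0.9659); cell (2,5); t to first gridline: x 2.8205, y 0.8075 (then +3.8637 / +1.0353)
    (2,4) via y @ 0.8075  # hit
  → r_1 = 0.8075
beam 2: φ=0°, α=345°
  direction (0.9659, -0.2588); cell (2,5); t to first gridline: x 0.2795, y 3.0137 (then +1.0353 / +3.8637)
    (3,5) via x @ 0.2795
    (4,5) via x @ 1.3148
    (5,5) via x @ 2.3501
    (5,4) via y @ 3.0137
    (6,4) via x @ 3.3854
    (7,4) via x @ 4.4206  # hit
  → r_2 = 4.4206
beam 3: φ=90°, α=75°
  direction (0.2588, 0.9659); cell (2,5); t to first gridline: x 1.0432, y 0.2278 (then +3.8637 / +1.0353)
    (2,6) via y @ 0.2278  # hit
  → r_3 = 0.2278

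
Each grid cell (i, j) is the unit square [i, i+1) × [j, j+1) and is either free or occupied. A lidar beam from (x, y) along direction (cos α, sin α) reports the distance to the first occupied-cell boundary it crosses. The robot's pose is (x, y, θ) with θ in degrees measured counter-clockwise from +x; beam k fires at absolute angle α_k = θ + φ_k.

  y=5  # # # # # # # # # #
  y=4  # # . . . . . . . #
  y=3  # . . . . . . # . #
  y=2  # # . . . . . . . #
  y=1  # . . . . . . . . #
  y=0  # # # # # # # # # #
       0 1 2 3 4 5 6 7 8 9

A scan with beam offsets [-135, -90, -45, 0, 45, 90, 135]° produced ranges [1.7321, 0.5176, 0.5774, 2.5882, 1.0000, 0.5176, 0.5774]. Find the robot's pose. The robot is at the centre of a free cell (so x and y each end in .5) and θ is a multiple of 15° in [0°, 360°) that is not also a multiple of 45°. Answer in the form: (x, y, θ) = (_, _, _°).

Candidates: 29 free-cell centres × 16 headings = 464 poses. Raycast each; keep the one whose scan matches to 4 dp.
  (2.5, 3.5, 120°): beam 1 = 6.7293 ≠ 1.7321 ✗
  (4.5, 3.5, 330°): beam 1 = 2.5882 ≠ 1.7321 ✗
  (1.5, 1.5, 60°): beam 1 = 0.5176 ≠ 1.7321 ✗
  (7.5, 1.5, 150°): beam 1 = 1.5529 ≠ 1.7321 ✗
  (6.5, 3.5, 120°): beam 1 = 0.5176 ≠ 1.7321 ✗
  …
  (8.5, 3.5, 255°): r_1=1.7321, r_2=0.5176, r_3=0.5774, r_4=2.5882, r_5=1.0000, r_6=0.5176, r_7=0.5774 — all match ✓
Only this pose fits every beam.

(x, y, θ) = (8.5, 3.5, 255°)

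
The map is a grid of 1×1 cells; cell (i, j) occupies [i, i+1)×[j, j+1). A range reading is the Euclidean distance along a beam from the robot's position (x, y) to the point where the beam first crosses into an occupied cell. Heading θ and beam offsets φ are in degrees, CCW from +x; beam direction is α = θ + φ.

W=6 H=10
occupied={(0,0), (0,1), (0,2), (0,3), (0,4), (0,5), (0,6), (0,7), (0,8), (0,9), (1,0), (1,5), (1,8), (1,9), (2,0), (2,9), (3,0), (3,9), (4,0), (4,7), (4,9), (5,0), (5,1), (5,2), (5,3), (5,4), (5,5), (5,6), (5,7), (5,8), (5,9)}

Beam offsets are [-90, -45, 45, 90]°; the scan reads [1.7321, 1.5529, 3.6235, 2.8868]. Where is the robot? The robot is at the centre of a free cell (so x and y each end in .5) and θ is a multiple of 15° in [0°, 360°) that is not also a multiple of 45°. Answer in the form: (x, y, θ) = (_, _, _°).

(x, y, θ) = (3.5, 5.5, 60°)

The pose lattice has 29·16 = 464 candidates. Test each by forward raycasting.
  (3.5, 6.5, 345°): beam 1 = 5.6940 ≠ 1.7321 ✗
  (4.5, 8.5, 120°): beam 1 = 0.5774 ≠ 1.7321 ✗
  (2.5, 4.5, 105°): beam 1 = 2.5882 ≠ 1.7321 ✗
  …
  (3.5, 5.5, 60°): r_1=1.7321, r_2=1.5529, r_3=3.6235, r_4=2.8868 — all match ✓
Unique over the lattice → pose = (3.5, 5.5, 60°).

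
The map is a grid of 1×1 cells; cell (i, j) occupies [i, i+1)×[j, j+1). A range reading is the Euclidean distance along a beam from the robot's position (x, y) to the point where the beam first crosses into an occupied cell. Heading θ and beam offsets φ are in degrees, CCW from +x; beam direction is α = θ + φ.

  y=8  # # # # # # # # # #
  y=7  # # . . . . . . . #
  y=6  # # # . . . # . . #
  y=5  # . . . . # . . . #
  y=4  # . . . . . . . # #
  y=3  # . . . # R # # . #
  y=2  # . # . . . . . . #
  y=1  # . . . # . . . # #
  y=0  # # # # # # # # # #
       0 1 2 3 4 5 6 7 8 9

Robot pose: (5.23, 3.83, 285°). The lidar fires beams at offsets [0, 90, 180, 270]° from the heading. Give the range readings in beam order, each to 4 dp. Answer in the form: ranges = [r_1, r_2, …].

ranges = [2.9298, 2.8677, 4.3171, 0.2381]

beam 1: φ=0°, α=285°
  direction (0.2588, -0.9659); cell (5,3); t to first gridline: x 2.9751, y 0.8593 (then +3.8637 / +1.0353)
    (5,2) via y @ 0.8593
    (5,1) via y @ 1.8946
    (5,0) via y @ 2.9298  # hit
  → r_1 = 2.9298
beam 2: φ=90°, α=15°
  direction (0.9659, 0.2588); cell (5,3); t to first gridline: x 0.7972, y 0.6568 (then +1.0353 / +3.8637)
    (5,4) via y @ 0.6568
    (6,4) via x @ 0.7972
    (7,4) via x @ 1.8324
    (8,4) via x @ 2.8677  # hit
  → r_2 = 2.8677
beam 3: φ=180°, α=105°
  direction (-0.2588, 0.9659); cell (5,3); t to first gridline: x 0.8887, y 0.1760 (then +3.8637 / +1.0353)
    (5,4) via y @ 0.1760
    (4,4) via x @ 0.8887
    (4,5) via y @ 1.2113
    (4,6) via y @ 2.2465
    (4,7) via y @ 3.2818
    (4,8) via y @ 4.3171  # hit
  → r_3 = 4.3171
beam 4: φ=270°, α=195°
  direction (-0.9659, -0.2588); cell (5,3); t to first gridline: x 0.2381, y 3.2069 (then +1.0353 / +3.8637)
    (4,3) via x @ 0.2381  # hit
  → r_4 = 0.2381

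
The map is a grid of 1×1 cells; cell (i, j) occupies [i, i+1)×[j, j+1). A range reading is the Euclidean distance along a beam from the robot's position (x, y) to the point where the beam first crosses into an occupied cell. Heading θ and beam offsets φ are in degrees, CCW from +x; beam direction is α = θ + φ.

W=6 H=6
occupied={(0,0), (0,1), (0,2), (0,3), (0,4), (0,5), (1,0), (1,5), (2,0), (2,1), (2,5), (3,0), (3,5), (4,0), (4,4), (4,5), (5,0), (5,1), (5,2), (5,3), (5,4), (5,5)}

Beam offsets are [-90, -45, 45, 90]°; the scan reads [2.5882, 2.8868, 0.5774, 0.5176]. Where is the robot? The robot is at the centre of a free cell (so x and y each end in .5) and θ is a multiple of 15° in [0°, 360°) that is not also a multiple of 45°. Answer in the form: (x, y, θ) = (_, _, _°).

The pose lattice has 14·16 = 224 candidates. Test each by forward raycasting.
  (3.5, 2.5, 15°): beam 1 = 1.5529 ≠ 2.5882 ✗
  (4.5, 1.5, 75°): beam 1 = 0.5176 ≠ 2.5882 ✗
  (3.5, 1.5, 195°): beam 1 = 3.6235 ≠ 2.5882 ✗
  …
  (3.5, 4.5, 285°): r_1=2.5882, r_2=2.8868, r_3=0.5774, r_4=0.5176 — all match ✓
No second candidate reproduces the full scan.

(x, y, θ) = (3.5, 4.5, 285°)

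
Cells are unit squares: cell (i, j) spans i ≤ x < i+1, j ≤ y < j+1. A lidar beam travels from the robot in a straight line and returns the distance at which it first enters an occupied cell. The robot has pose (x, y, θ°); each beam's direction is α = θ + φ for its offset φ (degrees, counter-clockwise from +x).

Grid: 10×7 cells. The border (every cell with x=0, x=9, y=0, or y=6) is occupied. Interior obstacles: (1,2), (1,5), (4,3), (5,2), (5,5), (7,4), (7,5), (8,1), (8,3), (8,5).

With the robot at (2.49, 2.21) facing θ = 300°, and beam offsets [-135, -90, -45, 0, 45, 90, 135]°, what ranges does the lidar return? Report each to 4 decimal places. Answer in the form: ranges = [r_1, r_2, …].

beam 1: φ=-135°, α=165°
  d=(-0.9659,0.2588)  start (2,2)  tX=0.5073 tY=3.0523  stride 1/|dx|=1.0353 1/|dy|=3.8637
    cross x-line → (1,2), t=0.5073 (wall)
  → r_1 = 0.5073
beam 2: φ=-90°, α=210°
  d=(-0.8660,-0.5000)  start (2,2)  tX=0.5658 tY=0.4200  stride 1/|dx|=1.1547 1/|dy|=2.0000
    cross y-line → (2,1), t=0.4200
    cross x-line → (1,1), t=0.5658
    cross x-line → (0,1), t=1.7205 (wall)
  → r_2 = 1.7205
beam 3: φ=-45°, α=255°
  d=(-0.2588,-0.9659)  start (2,2)  tX=1.8932 tY=0.2174  stride 1/|dx|=3.8637 1/|dy|=1.0353
    cross y-line → (2,1), t=0.2174
    cross y-line → (2,0), t=1.2527 (wall)
  → r_3 = 1.2527
beam 4: φ=0°, α=300°
  d=(0.5000,-0.8660)  start (2,2)  tX=1.0200 tY=0.2425  stride 1/|dx|=2.0000 1/|dy|=1.1547
    cross y-line → (2,1), t=0.2425
    cross x-line → (3,1), t=1.0200
    cross y-line → (3,0), t=1.3972 (wall)
  → r_4 = 1.3972
beam 5: φ=45°, α=345°
  d=(0.9659,-0.2588)  start (2,2)  tX=0.5280 tY=0.8114  stride 1/|dx|=1.0353 1/|dy|=3.8637
    cross x-line → (3,2), t=0.5280
    cross y-line → (3,1), t=0.8114
    cross x-line → (4,1), t=1.5633
    cross x-line → (5,1), t=2.5985
    cross x-line → (6,1), t=3.6338
    cross x-line → (7,1), t=4.6691
    cross y-line → (7,0), t=4.6751 (wall)
  → r_5 = 4.6751
beam 6: φ=90°, α=30°
  d=(0.8660,0.5000)  start (2,2)  tX=0.5889 tY=1.5800  stride 1/|dx|=1.1547 1/|dy|=2.0000
    cross x-line → (3,2), t=0.5889
    cross y-line → (3,3), t=1.5800
    cross x-line → (4,3), t=1.7436 (wall)
  → r_6 = 1.7436
beam 7: φ=135°, α=75°
  d=(0.2588,0.9659)  start (2,2)  tX=1.9705 tY=0.8179  stride 1/|dx|=3.8637 1/|dy|=1.0353
    cross y-line → (2,3), t=0.8179
    cross y-line → (2,4), t=1.8531
    cross x-line → (3,4), t=1.9705
    cross y-line → (3,5), t=2.8884
    cross y-line → (3,6), t=3.9237 (wall)
  → r_7 = 3.9237

ranges = [0.5073, 1.7205, 1.2527, 1.3972, 4.6751, 1.7436, 3.9237]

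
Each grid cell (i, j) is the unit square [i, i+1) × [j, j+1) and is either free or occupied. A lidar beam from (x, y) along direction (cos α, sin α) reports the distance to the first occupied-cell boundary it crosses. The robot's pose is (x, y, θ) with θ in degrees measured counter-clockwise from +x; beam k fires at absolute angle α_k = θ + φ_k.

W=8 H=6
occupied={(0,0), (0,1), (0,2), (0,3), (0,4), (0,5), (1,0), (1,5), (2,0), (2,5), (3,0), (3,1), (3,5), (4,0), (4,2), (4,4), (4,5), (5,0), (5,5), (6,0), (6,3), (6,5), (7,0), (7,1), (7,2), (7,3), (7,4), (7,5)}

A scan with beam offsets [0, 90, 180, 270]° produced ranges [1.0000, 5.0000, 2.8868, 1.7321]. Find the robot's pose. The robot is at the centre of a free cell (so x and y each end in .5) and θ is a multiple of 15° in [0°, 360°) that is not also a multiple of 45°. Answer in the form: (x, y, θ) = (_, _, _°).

Enumerate (i+0.5, j+0.5, θ) over the 20 free cells and 16 admissible headings. For each, cast all 4 beams and compare to the given ranges.
  (1.5, 3.5, 150°): beam 1 = 0.5774 ≠ 1.0000 ✗
  (3.5, 4.5, 105°): beam 1 = 0.5176 ≠ 1.0000 ✗
  (5.5, 1.5, 345°): beam 1 = 1.5529 ≠ 1.0000 ✗
  (4.5, 3.5, 15°): beam 1 = 1.5529 ≠ 1.0000 ✗
  …
  (2.5, 2.5, 300°): r_1=1.0000, r_2=5.0000, r_3=2.8868, r_4=1.7321 — all match ✓
Only this pose fits every beam.

(x, y, θ) = (2.5, 2.5, 300°)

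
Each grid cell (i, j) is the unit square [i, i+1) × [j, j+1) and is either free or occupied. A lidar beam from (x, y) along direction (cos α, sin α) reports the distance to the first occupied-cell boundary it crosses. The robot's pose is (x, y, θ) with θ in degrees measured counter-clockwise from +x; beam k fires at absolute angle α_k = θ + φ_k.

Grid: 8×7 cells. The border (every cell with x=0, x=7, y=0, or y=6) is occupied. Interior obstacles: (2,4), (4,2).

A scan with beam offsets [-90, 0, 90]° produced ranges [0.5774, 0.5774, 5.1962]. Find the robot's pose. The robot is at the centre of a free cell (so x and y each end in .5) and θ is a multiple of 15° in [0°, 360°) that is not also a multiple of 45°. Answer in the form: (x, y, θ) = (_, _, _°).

(x, y, θ) = (6.5, 1.5, 30°)

Enumerate (i+0.5, j+0.5, θ) over the 28 free cells and 16 admissible headings. For each, cast all 3 beams and compare to the given ranges.
  (5.5, 2.5, 240°): beam 2 = 1.7321 ≠ 0.5774 ✗
  (1.5, 3.5, 15°): beam 1 = 2.5882 ≠ 0.5774 ✗
  (4.5, 1.5, 285°): beam 1 = 1.9319 ≠ 0.5774 ✗
  (1.5, 1.5, 210°): beam 1 = 1.0000 ≠ 0.5774 ✗
  (2.5, 2.5, 195°): beam 1 = 1.5529 ≠ 0.5774 ✗
  …
  (6.5, 1.5, 30°): r_1=0.5774, r_2=0.5774, r_3=5.1962 — all match ✓
Unique over the lattice → pose = (6.5, 1.5, 30°).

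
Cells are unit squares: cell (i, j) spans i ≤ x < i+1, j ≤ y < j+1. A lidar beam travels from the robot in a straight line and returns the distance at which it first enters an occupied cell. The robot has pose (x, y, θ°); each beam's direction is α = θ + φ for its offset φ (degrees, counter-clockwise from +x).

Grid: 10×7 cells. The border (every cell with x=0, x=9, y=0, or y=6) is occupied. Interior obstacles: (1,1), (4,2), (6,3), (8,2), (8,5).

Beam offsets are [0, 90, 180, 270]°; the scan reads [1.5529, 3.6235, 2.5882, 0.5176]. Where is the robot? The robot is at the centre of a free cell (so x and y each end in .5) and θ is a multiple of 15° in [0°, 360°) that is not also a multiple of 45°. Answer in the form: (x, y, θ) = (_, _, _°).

(x, y, θ) = (7.5, 1.5, 345°)

The pose lattice has 35·16 = 560 candidates. Test each by forward raycasting.
  (4.5, 3.5, 30°): beam 1 = 4.0415 ≠ 1.5529 ✗
  (1.5, 2.5, 165°): beam 1 = 0.5176 ≠ 1.5529 ✗
  (5.5, 5.5, 240°): beam 1 = 2.8868 ≠ 1.5529 ✗
  …
  (7.5, 1.5, 345°): r_1=1.5529, r_2=3.6235, r_3=2.5882, r_4=0.5176 — all match ✓
Unique over the lattice → pose = (7.5, 1.5, 345°).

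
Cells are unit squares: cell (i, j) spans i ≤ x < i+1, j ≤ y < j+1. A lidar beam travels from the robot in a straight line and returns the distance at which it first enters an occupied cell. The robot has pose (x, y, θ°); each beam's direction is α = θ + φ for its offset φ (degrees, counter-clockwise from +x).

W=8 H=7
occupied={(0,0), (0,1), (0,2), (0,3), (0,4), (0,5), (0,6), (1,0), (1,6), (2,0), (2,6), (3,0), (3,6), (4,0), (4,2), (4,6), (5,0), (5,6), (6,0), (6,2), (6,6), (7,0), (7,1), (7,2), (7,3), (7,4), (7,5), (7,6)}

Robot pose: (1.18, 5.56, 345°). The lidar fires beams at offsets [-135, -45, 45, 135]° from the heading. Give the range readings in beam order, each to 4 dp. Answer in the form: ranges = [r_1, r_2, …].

beam 1: φ=-135°, α=210°
  d=(-0.8660,-0.5000)  start (1,5)  tX=0.2078 tY=1.1200  stride 1/|dx|=1.1547 1/|dy|=2.0000
    cross x-line → (0,5), t=0.2078 (wall)
  → r_1 = 0.2078
beam 2: φ=-45°, α=300°
  d=(0.5000,-0.8660)  start (1,5)  tX=1.6400 tY=0.6466  stride 1/|dx|=2.0000 1/|dy|=1.1547
    cross y-line → (1,4), t=0.6466
    cross x-line → (2,4), t=1.6400
    cross y-line → (2,3), t=1.8013
    cross y-line → (2,2), t=2.9560
    cross x-line → (3,2), t=3.6400
    cross y-line → (3,1), t=4.1107
    cross y-line → (3,0), t=5.2654 (wall)
  → r_2 = 5.2654
beam 3: φ=45°, α=30°
  d=(0.8660,0.5000)  start (1,5)  tX=0.9469 tY=0.8800  stride 1/|dx|=1.1547 1/|dy|=2.0000
    cross y-line → (1,6), t=0.8800 (wall)
  → r_3 = 0.8800
beam 4: φ=135°, α=120°
  d=(-0.5000,0.8660)  start (1,5)  tX=0.3600 tY=0.5081  stride 1/|dx|=2.0000 1/|dy|=1.1547
    cross x-line → (0,5), t=0.3600 (wall)
  → r_4 = 0.3600

ranges = [0.2078, 5.2654, 0.8800, 0.3600]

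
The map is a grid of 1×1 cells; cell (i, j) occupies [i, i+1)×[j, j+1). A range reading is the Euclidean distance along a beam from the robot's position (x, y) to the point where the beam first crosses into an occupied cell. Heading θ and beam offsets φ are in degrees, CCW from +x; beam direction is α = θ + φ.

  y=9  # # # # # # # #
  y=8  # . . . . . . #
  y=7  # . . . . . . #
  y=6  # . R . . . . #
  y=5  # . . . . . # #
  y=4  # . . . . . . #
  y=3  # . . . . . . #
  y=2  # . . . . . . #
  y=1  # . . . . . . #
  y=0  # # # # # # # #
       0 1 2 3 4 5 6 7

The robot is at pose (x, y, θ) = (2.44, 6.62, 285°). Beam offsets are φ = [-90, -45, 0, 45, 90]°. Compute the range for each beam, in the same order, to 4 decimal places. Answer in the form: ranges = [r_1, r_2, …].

beam 1: φ=-90°, α=195°
  d=(-0.9659,-0.2588)  start (2,6)  tX=0.4555 tY=2.3955  stride 1/|dx|=1.0353 1/|dy|=3.8637
    cross x-line → (1,6), t=0.4555
    cross x-line → (0,6), t=1.4908 (wall)
  → r_1 = 1.4908
beam 2: φ=-45°, α=240°
  d=(-0.5000,-0.8660)  start (2,6)  tX=0.8800 tY=0.7159  stride 1/|dx|=2.0000 1/|dy|=1.1547
    cross y-line → (2,5), t=0.7159
    cross x-line → (1,5), t=0.8800
    cross y-line → (1,4), t=1.8706
    cross x-line → (0,4), t=2.8800 (wall)
  → r_2 = 2.8800
beam 3: φ=0°, α=285°
  d=(0.2588,-0.9659)  start (2,6)  tX=2.1637 tY=0.6419  stride 1/|dx|=3.8637 1/|dy|=1.0353
    cross y-line → (2,5), t=0.6419
    cross y-line → (2,4), t=1.6771
    cross x-line → (3,4), t=2.1637
    cross y-line → (3,3), t=2.7124
    cross y-line → (3,2), t=3.7477
    cross y-line → (3,1), t=4.7830
    cross y-line → (3,0), t=5.8183 (wall)
  → r_3 = 5.8183
beam 4: φ=45°, α=330°
  d=(0.8660,-0.5000)  start (2,6)  tX=0.6466 tY=1.2400  stride 1/|dx|=1.1547 1/|dy|=2.0000
    cross x-line → (3,6), t=0.6466
    cross y-line → (3,5), t=1.2400
    cross x-line → (4,5), t=1.8013
    cross x-line → (5,5), t=2.9560
    cross y-line → (5,4), t=3.2400
    cross x-line → (6,4), t=4.1107
    cross y-line → (6,3), t=5.2400
    cross x-line → (7,3), t=5.2654 (wall)
  → r_4 = 5.2654
beam 5: φ=90°, α=15°
  d=(0.9659,0.2588)  start (2,6)  tX=0.5798 tY=1.4682  stride 1/|dx|=1.0353 1/|dy|=3.8637
    cross x-line → (3,6), t=0.5798
    cross y-line → (3,7), t=1.4682
    cross x-line → (4,7), t=1.6150
    cross x-line → (5,7), t=2.6503
    cross x-line → (6,7), t=3.6856
    cross x-line → (7,7), t=4.7209 (wall)
  → r_5 = 4.7209

ranges = [1.4908, 2.8800, 5.8183, 5.2654, 4.7209]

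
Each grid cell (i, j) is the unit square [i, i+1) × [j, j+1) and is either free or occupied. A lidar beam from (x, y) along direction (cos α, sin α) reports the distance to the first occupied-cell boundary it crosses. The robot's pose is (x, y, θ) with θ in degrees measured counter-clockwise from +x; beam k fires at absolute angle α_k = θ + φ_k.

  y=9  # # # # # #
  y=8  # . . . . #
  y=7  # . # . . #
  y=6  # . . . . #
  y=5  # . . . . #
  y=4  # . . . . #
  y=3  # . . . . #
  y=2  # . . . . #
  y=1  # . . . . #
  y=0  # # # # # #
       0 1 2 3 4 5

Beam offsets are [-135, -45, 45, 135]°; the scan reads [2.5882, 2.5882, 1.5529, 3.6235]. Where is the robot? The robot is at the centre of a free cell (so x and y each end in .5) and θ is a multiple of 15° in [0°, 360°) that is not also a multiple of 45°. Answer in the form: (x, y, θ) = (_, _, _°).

(x, y, θ) = (3.5, 3.5, 330°)

Enumerate (i+0.5, j+0.5, θ) over the 31 free cells and 16 admissible headings. For each, cast all 4 beams and compare to the given ranges.
  (3.5, 4.5, 285°): beam 1 = 2.8868 ≠ 2.5882 ✗
  (3.5, 6.5, 330°): beam 2 = 5.6940 ≠ 2.5882 ✗
  (1.5, 1.5, 345°): beam 1 = 0.5774 ≠ 2.5882 ✗
  (3.5, 7.5, 240°): beam 1 = 1.5529 ≠ 2.5882 ✗
  (3.5, 7.5, 150°): beam 1 = 1.5529 ≠ 2.5882 ✗
  …
  (3.5, 3.5, 330°): r_1=2.5882, r_2=2.5882, r_3=1.5529, r_4=3.6235 — all match ✓
Unique over the lattice → pose = (3.5, 3.5, 330°).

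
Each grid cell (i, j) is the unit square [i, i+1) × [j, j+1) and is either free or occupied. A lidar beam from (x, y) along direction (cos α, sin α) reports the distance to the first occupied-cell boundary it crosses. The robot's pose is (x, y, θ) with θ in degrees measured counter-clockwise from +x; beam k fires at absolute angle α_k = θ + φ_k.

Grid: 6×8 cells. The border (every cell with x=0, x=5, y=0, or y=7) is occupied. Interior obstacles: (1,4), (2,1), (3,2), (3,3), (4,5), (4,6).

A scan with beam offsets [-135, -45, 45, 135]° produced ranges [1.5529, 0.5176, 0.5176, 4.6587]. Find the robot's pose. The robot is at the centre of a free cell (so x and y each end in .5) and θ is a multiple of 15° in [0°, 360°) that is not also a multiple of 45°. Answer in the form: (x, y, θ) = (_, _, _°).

(x, y, θ) = (2.5, 2.5, 300°)

The pose lattice has 18·16 = 288 candidates. Test each by forward raycasting.
  (3.5, 5.5, 60°): beam 3 = 1.5529 ≠ 0.5176 ✗
  (3.5, 5.5, 330°): beam 1 = 1.9319 ≠ 1.5529 ✗
  (1.5, 1.5, 285°): beam 1 = 0.5774 ≠ 1.5529 ✗
  (4.5, 1.5, 210°): beam 1 = 1.9319 ≠ 1.5529 ✗
  …
  (2.5, 2.5, 300°): r_1=1.5529, r_2=0.5176, r_3=0.5176, r_4=4.6587 — all match ✓
Unique over the lattice → pose = (2.5, 2.5, 300°).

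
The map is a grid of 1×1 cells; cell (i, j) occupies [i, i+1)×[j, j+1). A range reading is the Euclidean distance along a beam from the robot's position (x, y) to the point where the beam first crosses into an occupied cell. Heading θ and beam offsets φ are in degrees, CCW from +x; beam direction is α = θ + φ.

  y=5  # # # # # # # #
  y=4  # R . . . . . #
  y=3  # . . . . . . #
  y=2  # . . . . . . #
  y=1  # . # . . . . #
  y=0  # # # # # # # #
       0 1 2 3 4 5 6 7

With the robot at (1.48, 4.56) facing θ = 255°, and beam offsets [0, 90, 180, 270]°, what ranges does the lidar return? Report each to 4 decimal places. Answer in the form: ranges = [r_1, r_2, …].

ranges = [1.8546, 5.7147, 0.4555, 0.4969]

beam 1: φ=0°, α=255°
  direction (-0.2588, -0.9659); cell (1,4); t to first gridline: x 1.8546, y 0.5798 (then +3.8637 / +1.0353)
    (1,3) via y @ 0.5798
    (1,2) via y @ 1.6150
    (0,2) via x @ 1.8546  # hit
  → r_1 = 1.8546
beam 2: φ=90°, α=345°
  direction (0.9659, -0.2588); cell (1,4); t to first gridline: x 0.5383, y 2.1637 (then +1.0353 / +3.8637)
    (2,4) via x @ 0.5383
    (3,4) via x @ 1.5736
    (3,3) via y @ 2.1637
    (4,3) via x @ 2.6089
    (5,3) via x @ 3.6442
    (6,3) via x @ 4.6794
    (7,3) via x @ 5.7147  # hit
  → r_2 = 5.7147
beam 3: φ=180°, α=75°
  direction (0.2588, 0.9659); cell (1,4); t to first gridline: x 2.0091, y 0.4555 (then +3.8637 / +1.0353)
    (1,5) via y @ 0.4555  # hit
  → r_3 = 0.4555
beam 4: φ=270°, α=165°
  direction (-0.9659, 0.2588); cell (1,4); t to first gridline: x 0.4969, y 1.7000 (then +1.0353 / +3.8637)
    (0,4) via x @ 0.4969  # hit
  → r_4 = 0.4969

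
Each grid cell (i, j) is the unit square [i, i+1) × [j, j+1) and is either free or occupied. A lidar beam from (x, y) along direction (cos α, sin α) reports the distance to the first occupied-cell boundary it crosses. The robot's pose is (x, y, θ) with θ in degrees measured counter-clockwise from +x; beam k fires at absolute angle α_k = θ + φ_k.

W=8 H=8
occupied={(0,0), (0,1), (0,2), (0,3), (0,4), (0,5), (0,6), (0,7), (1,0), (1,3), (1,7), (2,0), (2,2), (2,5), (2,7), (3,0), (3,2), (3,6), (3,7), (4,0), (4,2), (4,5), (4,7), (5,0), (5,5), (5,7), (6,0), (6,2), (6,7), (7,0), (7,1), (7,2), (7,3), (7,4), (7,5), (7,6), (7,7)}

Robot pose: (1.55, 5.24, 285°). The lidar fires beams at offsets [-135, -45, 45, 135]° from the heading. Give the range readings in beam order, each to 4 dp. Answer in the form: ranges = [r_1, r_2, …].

beam 1: φ=-135°, α=150°
  dir = (cos 150°, sin 150°) = (-0.8660, 0.5000); from cell (1,5)
  next x-line at t=0.6351, next y-line at t=1.5200; Δt_x=1.1547, Δt_y=2.0000
    x: enter (0,5) at t=0.6351 ← occupied
  → r_1 = 0.6351
beam 2: φ=-45°, α=240°
  dir = (cos 240°, sin 240°) = (-0.5000, -0.8660); from cell (1,5)
  next x-line at t=1.1000, next y-line at t=0.2771; Δt_x=2.0000, Δt_y=1.1547
    y: enter (1,4) at t=0.2771
    x: enter (0,4) at t=1.1000 ← occupied
  → r_2 = 1.1000
beam 3: φ=45°, α=330°
  dir = (cos 330°, sin 330°) = (0.8660, -0.5000); from cell (1,5)
  next x-line at t=0.5196, next y-line at t=0.4800; Δt_x=1.1547, Δt_y=2.0000
    y: enter (1,4) at t=0.4800
    x: enter (2,4) at t=0.5196
    x: enter (3,4) at t=1.6743
    y: enter (3,3) at t=2.4800
    x: enter (4,3) at t=2.8290
    x: enter (5,3) at t=3.9837
    y: enter (5,2) at t=4.4800
    x: enter (6,2) at t=5.1384 ← occupied
  → r_3 = 5.1384
beam 4: φ=135°, α=60°
  dir = (cos 60°, sin 60°) = (0.5000, 0.8660); from cell (1,5)
  next x-line at t=0.9000, next y-line at t=0.8776; Δt_x=2.0000, Δt_y=1.1547
    y: enter (1,6) at t=0.8776
    x: enter (2,6) at t=0.9000
    y: enter (2,7) at t=2.0323 ← occupied
  → r_4 = 2.0323

ranges = [0.6351, 1.1000, 5.1384, 2.0323]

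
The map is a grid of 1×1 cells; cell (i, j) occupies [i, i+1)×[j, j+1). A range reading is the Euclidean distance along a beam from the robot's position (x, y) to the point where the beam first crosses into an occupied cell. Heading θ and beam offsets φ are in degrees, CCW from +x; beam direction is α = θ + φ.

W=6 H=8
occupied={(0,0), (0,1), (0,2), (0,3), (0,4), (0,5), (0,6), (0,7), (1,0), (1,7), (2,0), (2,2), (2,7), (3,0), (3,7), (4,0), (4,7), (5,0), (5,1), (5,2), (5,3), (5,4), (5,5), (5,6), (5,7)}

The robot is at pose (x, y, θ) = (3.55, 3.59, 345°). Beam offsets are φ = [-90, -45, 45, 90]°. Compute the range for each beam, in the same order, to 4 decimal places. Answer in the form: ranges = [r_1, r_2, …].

beam 1: φ=-90°, α=255°
  d=(-0.2588,-0.9659)  start (3,3)  tX=2.1250 tY=0.6108  stride 1/|dx|=3.8637 1/|dy|=1.0353
    cross y-line → (3,2), t=0.6108
    cross y-line → (3,1), t=1.6461
    cross x-line → (2,1), t=2.1250
    cross y-line → (2,0), t=2.6814 (wall)
  → r_1 = 2.6814
beam 2: φ=-45°, α=300°
  d=(0.5000,-0.8660)  start (3,3)  tX=0.9000 tY=0.6813  stride 1/|dx|=2.0000 1/|dy|=1.1547
    cross y-line → (3,2), t=0.6813
    cross x-line → (4,2), t=0.9000
    cross y-line → (4,1), t=1.8360
    cross x-line → (5,1), t=2.9000 (wall)
  → r_2 = 2.9000
beam 3: φ=45°, α=30°
  d=(0.8660,0.5000)  start (3,3)  tX=0.5196 tY=0.8200  stride 1/|dx|=1.1547 1/|dy|=2.0000
    cross x-line → (4,3), t=0.5196
    cross y-line → (4,4), t=0.8200
    cross x-line → (5,4), t=1.6743 (wall)
  → r_3 = 1.6743
beam 4: φ=90°, α=75°
  d=(0.2588,0.9659)  start (3,3)  tX=1.7387 tY=0.4245  stride 1/|dx|=3.8637 1/|dy|=1.0353
    cross y-line → (3,4), t=0.4245
    cross y-line → (3,5), t=1.4597
    cross x-line → (4,5), t=1.7387
    cross y-line → (4,6), t=2.4950
    cross y-line → (4,7), t=3.5303 (wall)
  → r_4 = 3.5303

ranges = [2.6814, 2.9000, 1.6743, 3.5303]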